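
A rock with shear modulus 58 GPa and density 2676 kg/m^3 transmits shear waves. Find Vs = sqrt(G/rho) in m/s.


Convert G to Pa: G = 58e9 Pa
Compute G/rho = 58e9 / 2676 = 21674140.5082
Vs = sqrt(21674140.5082) = 4655.55 m/s

4655.55


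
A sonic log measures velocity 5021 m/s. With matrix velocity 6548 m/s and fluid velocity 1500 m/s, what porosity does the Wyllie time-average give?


1/V - 1/Vm = 1/5021 - 1/6548 = 4.645e-05
1/Vf - 1/Vm = 1/1500 - 1/6548 = 0.00051395
phi = 4.645e-05 / 0.00051395 = 0.0904

0.0904


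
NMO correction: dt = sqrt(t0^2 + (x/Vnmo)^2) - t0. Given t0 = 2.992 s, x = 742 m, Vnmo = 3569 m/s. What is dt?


x/Vnmo = 742/3569 = 0.207901
(x/Vnmo)^2 = 0.043223
t0^2 = 8.952064
sqrt(8.952064 + 0.043223) = 2.999214
dt = 2.999214 - 2.992 = 0.007214

0.007214


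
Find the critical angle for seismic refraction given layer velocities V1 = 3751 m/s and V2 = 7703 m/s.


V1/V2 = 3751/7703 = 0.486953
theta_c = arcsin(0.486953) = 29.1405 degrees

29.1405


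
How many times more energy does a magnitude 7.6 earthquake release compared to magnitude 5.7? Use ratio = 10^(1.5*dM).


M2 - M1 = 7.6 - 5.7 = 1.9
1.5 * 1.9 = 2.85
ratio = 10^2.85 = 707.95

707.95


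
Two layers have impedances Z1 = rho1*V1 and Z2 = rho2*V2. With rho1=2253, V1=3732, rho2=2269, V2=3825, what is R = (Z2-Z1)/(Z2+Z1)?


Z1 = 2253 * 3732 = 8408196
Z2 = 2269 * 3825 = 8678925
R = (8678925 - 8408196) / (8678925 + 8408196) = 270729 / 17087121 = 0.0158

0.0158


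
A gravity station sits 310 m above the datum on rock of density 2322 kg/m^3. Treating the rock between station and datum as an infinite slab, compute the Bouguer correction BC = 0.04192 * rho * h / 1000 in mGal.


BC = 0.04192 * rho * h / 1000
= 0.04192 * 2322 * 310 / 1000
= 30.1749 mGal

30.1749


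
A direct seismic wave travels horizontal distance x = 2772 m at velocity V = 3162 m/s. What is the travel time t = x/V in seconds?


t = x / V
= 2772 / 3162
= 0.8767 s

0.8767


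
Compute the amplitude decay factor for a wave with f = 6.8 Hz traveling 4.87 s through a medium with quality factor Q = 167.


pi*f*t/Q = pi*6.8*4.87/167 = 0.622976
A/A0 = exp(-0.622976) = 0.536346

0.536346


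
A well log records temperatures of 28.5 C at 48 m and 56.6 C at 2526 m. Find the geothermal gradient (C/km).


dT = 56.6 - 28.5 = 28.1 C
dz = 2526 - 48 = 2478 m
gradient = dT/dz * 1000 = 28.1/2478 * 1000 = 11.3398 C/km

11.3398


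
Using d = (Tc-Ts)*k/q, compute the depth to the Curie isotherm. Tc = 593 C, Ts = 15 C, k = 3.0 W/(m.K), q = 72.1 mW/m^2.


T_Curie - T_surf = 593 - 15 = 578 C
Convert q to W/m^2: 72.1 mW/m^2 = 0.0721 W/m^2
d = 578 * 3.0 / 0.0721 = 24049.93 m

24049.93


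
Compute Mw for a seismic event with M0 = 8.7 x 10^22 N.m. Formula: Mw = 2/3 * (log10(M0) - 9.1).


log10(M0) = log10(8.7 x 10^22) = 22.9395
Mw = 2/3 * (22.9395 - 9.1)
= 2/3 * 13.8395
= 9.23

9.23


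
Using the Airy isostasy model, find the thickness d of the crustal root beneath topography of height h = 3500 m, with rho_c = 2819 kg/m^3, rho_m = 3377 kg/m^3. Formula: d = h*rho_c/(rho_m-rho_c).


rho_m - rho_c = 3377 - 2819 = 558
d = 3500 * 2819 / 558
= 9866500 / 558
= 17681.9 m

17681.9


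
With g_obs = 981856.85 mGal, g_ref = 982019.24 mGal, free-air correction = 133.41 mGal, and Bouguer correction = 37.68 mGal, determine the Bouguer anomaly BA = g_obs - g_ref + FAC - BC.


BA = g_obs - g_ref + FAC - BC
= 981856.85 - 982019.24 + 133.41 - 37.68
= -66.66 mGal

-66.66


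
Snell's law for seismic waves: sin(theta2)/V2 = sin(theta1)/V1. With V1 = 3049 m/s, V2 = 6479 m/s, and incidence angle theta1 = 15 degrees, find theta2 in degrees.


sin(theta1) = sin(15 deg) = 0.258819
sin(theta2) = V2/V1 * sin(theta1) = 6479/3049 * 0.258819 = 0.54998
theta2 = arcsin(0.54998) = 33.3656 degrees

33.3656


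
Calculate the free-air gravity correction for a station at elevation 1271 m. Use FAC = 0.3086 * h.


FAC = 0.3086 * h
= 0.3086 * 1271
= 392.2306 mGal

392.2306


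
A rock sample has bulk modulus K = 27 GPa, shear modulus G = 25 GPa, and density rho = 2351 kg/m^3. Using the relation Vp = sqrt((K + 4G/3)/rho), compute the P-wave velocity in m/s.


First compute the effective modulus:
K + 4G/3 = 27e9 + 4*25e9/3 = 60333333333.33 Pa
Then divide by density:
60333333333.33 / 2351 = 25662838.5084 Pa/(kg/m^3)
Take the square root:
Vp = sqrt(25662838.5084) = 5065.85 m/s

5065.85


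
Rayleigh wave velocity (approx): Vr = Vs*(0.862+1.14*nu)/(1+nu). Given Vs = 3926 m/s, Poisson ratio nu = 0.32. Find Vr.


Numerator factor = 0.862 + 1.14*0.32 = 1.2268
Denominator = 1 + 0.32 = 1.32
Vr = 3926 * 1.2268 / 1.32 = 3648.8 m/s

3648.8


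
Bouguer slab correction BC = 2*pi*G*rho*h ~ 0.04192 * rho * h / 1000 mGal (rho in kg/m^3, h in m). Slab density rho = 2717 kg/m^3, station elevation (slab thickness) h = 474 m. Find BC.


BC = 0.04192 * rho * h / 1000
= 0.04192 * 2717 * 474 / 1000
= 53.987 mGal

53.987


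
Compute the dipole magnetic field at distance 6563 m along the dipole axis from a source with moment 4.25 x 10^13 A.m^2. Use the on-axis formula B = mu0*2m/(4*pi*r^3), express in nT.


m = 4.25 x 10^13 = 42500000000000 A.m^2
2m = 85000000000000 A.m^2
r^3 = 6563^3 = 282687895547
B = (4pi*10^-7) * 85000000000000 / (4*pi * 282687895547) * 1e9
= 106814150.222053 / 3552360863636.86 * 1e9
= 30068.4965 nT

30068.4965


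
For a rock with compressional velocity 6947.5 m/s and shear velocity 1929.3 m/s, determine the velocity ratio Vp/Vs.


Vp/Vs = 6947.5 / 1929.3
= 3.601

3.601


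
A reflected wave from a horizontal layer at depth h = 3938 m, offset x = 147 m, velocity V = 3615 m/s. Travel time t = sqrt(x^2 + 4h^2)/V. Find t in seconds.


x^2 + 4h^2 = 147^2 + 4*3938^2 = 21609 + 62031376 = 62052985
sqrt(62052985) = 7877.3717
t = 7877.3717 / 3615 = 2.1791 s

2.1791


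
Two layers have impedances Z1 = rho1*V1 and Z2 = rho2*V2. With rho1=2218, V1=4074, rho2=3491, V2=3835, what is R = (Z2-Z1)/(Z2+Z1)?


Z1 = 2218 * 4074 = 9036132
Z2 = 3491 * 3835 = 13387985
R = (13387985 - 9036132) / (13387985 + 9036132) = 4351853 / 22424117 = 0.1941

0.1941


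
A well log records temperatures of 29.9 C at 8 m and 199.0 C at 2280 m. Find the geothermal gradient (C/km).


dT = 199.0 - 29.9 = 169.1 C
dz = 2280 - 8 = 2272 m
gradient = dT/dz * 1000 = 169.1/2272 * 1000 = 74.4278 C/km

74.4278


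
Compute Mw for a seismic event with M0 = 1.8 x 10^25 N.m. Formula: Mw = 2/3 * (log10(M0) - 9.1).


log10(M0) = log10(1.8 x 10^25) = 25.2553
Mw = 2/3 * (25.2553 - 9.1)
= 2/3 * 16.1553
= 10.77

10.77


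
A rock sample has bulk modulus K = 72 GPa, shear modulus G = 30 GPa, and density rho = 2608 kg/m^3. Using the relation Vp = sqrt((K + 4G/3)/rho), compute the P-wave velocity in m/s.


First compute the effective modulus:
K + 4G/3 = 72e9 + 4*30e9/3 = 112000000000.0 Pa
Then divide by density:
112000000000.0 / 2608 = 42944785.2761 Pa/(kg/m^3)
Take the square root:
Vp = sqrt(42944785.2761) = 6553.23 m/s

6553.23


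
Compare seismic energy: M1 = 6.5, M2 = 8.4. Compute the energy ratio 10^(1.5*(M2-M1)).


M2 - M1 = 8.4 - 6.5 = 1.9
1.5 * 1.9 = 2.85
ratio = 10^2.85 = 707.95

707.95


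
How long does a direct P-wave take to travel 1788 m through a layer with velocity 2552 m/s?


t = x / V
= 1788 / 2552
= 0.7006 s

0.7006


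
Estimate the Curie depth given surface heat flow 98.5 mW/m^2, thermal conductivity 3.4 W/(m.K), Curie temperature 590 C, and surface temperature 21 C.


T_Curie - T_surf = 590 - 21 = 569 C
Convert q to W/m^2: 98.5 mW/m^2 = 0.0985 W/m^2
d = 569 * 3.4 / 0.0985 = 19640.61 m

19640.61


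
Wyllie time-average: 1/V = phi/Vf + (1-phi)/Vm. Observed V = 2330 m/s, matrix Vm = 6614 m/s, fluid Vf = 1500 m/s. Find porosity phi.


1/V - 1/Vm = 1/2330 - 1/6614 = 0.00027799
1/Vf - 1/Vm = 1/1500 - 1/6614 = 0.00051547
phi = 0.00027799 / 0.00051547 = 0.5393

0.5393


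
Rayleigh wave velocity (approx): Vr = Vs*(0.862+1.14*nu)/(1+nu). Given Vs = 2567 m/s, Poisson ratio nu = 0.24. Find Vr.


Numerator factor = 0.862 + 1.14*0.24 = 1.1356
Denominator = 1 + 0.24 = 1.24
Vr = 2567 * 1.1356 / 1.24 = 2350.88 m/s

2350.88


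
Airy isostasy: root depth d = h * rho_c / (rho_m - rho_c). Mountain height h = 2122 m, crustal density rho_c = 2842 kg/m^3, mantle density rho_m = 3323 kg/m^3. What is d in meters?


rho_m - rho_c = 3323 - 2842 = 481
d = 2122 * 2842 / 481
= 6030724 / 481
= 12537.89 m

12537.89


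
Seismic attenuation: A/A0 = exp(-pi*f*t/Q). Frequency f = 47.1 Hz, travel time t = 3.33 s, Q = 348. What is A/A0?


pi*f*t/Q = pi*47.1*3.33/348 = 1.41591
A/A0 = exp(-1.41591) = 0.242705

0.242705


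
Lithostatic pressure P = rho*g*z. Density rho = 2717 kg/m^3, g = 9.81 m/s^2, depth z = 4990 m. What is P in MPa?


P = rho * g * z / 1e6
= 2717 * 9.81 * 4990 / 1e6
= 133002312.3 / 1e6
= 133.0023 MPa

133.0023


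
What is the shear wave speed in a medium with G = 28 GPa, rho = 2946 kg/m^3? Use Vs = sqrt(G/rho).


Convert G to Pa: G = 28e9 Pa
Compute G/rho = 28e9 / 2946 = 9504412.7631
Vs = sqrt(9504412.7631) = 3082.92 m/s

3082.92


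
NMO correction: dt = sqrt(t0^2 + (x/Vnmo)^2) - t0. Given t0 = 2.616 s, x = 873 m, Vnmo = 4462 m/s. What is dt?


x/Vnmo = 873/4462 = 0.195652
(x/Vnmo)^2 = 0.03828
t0^2 = 6.843456
sqrt(6.843456 + 0.03828) = 2.623306
dt = 2.623306 - 2.616 = 0.007306

0.007306


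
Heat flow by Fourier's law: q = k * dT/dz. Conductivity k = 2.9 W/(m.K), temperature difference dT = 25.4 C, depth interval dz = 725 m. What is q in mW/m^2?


q = k * dT / dz * 1000
= 2.9 * 25.4 / 725 * 1000
= 0.1016 * 1000
= 101.6 mW/m^2

101.6


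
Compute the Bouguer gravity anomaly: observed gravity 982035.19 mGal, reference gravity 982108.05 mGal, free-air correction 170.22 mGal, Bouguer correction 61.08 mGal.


BA = g_obs - g_ref + FAC - BC
= 982035.19 - 982108.05 + 170.22 - 61.08
= 36.28 mGal

36.28


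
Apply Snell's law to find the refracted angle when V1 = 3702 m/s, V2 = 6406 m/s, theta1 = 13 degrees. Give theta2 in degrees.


sin(theta1) = sin(13 deg) = 0.224951
sin(theta2) = V2/V1 * sin(theta1) = 6406/3702 * 0.224951 = 0.389259
theta2 = arcsin(0.389259) = 22.9084 degrees

22.9084


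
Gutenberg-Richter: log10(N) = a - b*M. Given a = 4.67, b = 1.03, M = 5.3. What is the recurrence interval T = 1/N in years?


log10(N) = 4.67 - 1.03*5.3 = -0.789
N = 10^-0.789 = 0.162555
T = 1/N = 1/0.162555 = 6.1518 years

6.1518


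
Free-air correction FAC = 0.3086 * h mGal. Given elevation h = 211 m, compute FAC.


FAC = 0.3086 * h
= 0.3086 * 211
= 65.1146 mGal

65.1146


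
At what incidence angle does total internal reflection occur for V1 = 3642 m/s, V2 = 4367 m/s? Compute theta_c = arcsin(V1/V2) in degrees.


V1/V2 = 3642/4367 = 0.833982
theta_c = arcsin(0.833982) = 56.51 degrees

56.51


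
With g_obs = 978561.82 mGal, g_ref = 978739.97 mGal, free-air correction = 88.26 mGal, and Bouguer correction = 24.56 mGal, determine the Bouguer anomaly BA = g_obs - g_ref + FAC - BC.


BA = g_obs - g_ref + FAC - BC
= 978561.82 - 978739.97 + 88.26 - 24.56
= -114.45 mGal

-114.45


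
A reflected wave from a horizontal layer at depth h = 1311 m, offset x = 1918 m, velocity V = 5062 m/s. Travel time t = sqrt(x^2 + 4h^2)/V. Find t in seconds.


x^2 + 4h^2 = 1918^2 + 4*1311^2 = 3678724 + 6874884 = 10553608
sqrt(10553608) = 3248.6317
t = 3248.6317 / 5062 = 0.6418 s

0.6418


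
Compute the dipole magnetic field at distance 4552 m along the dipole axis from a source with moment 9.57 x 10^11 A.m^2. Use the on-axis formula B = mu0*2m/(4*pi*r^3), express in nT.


m = 9.57 x 10^11 = 957000000000 A.m^2
2m = 1914000000000 A.m^2
r^3 = 4552^3 = 94320644608
B = (4pi*10^-7) * 1914000000000 / (4*pi * 94320644608) * 1e9
= 2405203.335588 / 1185268176729.39 * 1e9
= 2029.2482 nT

2029.2482


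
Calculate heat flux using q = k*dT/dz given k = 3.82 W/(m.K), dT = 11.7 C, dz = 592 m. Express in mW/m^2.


q = k * dT / dz * 1000
= 3.82 * 11.7 / 592 * 1000
= 0.075497 * 1000
= 75.4966 mW/m^2

75.4966


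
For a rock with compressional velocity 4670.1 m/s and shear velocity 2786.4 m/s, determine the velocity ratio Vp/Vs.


Vp/Vs = 4670.1 / 2786.4
= 1.676

1.676


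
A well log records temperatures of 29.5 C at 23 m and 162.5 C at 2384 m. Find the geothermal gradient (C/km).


dT = 162.5 - 29.5 = 133.0 C
dz = 2384 - 23 = 2361 m
gradient = dT/dz * 1000 = 133.0/2361 * 1000 = 56.3321 C/km

56.3321


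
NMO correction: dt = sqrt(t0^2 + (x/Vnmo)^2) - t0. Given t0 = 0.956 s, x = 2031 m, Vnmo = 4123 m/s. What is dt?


x/Vnmo = 2031/4123 = 0.492602
(x/Vnmo)^2 = 0.242657
t0^2 = 0.913936
sqrt(0.913936 + 0.242657) = 1.07545
dt = 1.07545 - 0.956 = 0.11945

0.11945


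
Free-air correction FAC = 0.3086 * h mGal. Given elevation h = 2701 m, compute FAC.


FAC = 0.3086 * h
= 0.3086 * 2701
= 833.5286 mGal

833.5286


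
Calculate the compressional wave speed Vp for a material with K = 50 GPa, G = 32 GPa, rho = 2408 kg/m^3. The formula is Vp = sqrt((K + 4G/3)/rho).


First compute the effective modulus:
K + 4G/3 = 50e9 + 4*32e9/3 = 92666666666.67 Pa
Then divide by density:
92666666666.67 / 2408 = 38482834.9945 Pa/(kg/m^3)
Take the square root:
Vp = sqrt(38482834.9945) = 6203.45 m/s

6203.45


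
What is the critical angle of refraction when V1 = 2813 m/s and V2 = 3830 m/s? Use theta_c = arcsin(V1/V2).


V1/V2 = 2813/3830 = 0.734465
theta_c = arcsin(0.734465) = 47.262 degrees

47.262


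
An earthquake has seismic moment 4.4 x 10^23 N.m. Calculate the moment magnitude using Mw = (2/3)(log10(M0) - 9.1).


log10(M0) = log10(4.4 x 10^23) = 23.6435
Mw = 2/3 * (23.6435 - 9.1)
= 2/3 * 14.5435
= 9.7

9.7


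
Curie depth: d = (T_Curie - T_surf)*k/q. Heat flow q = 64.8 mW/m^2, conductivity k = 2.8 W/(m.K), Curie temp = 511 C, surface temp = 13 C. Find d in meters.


T_Curie - T_surf = 511 - 13 = 498 C
Convert q to W/m^2: 64.8 mW/m^2 = 0.0648 W/m^2
d = 498 * 2.8 / 0.0648 = 21518.52 m

21518.52


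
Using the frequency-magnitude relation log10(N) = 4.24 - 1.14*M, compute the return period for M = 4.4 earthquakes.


log10(N) = 4.24 - 1.14*4.4 = -0.776
N = 10^-0.776 = 0.167494
T = 1/N = 1/0.167494 = 5.9704 years

5.9704


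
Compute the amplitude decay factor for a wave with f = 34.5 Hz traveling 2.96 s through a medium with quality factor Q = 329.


pi*f*t/Q = pi*34.5*2.96/329 = 0.975135
A/A0 = exp(-0.975135) = 0.377141

0.377141


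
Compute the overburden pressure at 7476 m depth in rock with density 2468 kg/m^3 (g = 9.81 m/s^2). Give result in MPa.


P = rho * g * z / 1e6
= 2468 * 9.81 * 7476 / 1e6
= 181002034.08 / 1e6
= 181.002 MPa

181.002


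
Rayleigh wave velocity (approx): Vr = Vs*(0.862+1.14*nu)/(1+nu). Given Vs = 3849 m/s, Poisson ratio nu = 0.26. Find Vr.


Numerator factor = 0.862 + 1.14*0.26 = 1.1584
Denominator = 1 + 0.26 = 1.26
Vr = 3849 * 1.1584 / 1.26 = 3538.64 m/s

3538.64


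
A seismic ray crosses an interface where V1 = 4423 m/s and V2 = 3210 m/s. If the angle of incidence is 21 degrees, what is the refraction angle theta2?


sin(theta1) = sin(21 deg) = 0.358368
sin(theta2) = V2/V1 * sin(theta1) = 3210/4423 * 0.358368 = 0.260086
theta2 = arcsin(0.260086) = 15.0752 degrees

15.0752


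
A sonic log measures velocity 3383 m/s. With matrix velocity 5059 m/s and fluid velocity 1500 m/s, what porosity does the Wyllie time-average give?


1/V - 1/Vm = 1/3383 - 1/5059 = 9.793e-05
1/Vf - 1/Vm = 1/1500 - 1/5059 = 0.000469
phi = 9.793e-05 / 0.000469 = 0.2088

0.2088


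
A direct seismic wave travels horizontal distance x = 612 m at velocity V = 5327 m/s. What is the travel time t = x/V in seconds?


t = x / V
= 612 / 5327
= 0.1149 s

0.1149


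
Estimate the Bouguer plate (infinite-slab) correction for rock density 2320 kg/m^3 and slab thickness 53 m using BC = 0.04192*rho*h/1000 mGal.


BC = 0.04192 * rho * h / 1000
= 0.04192 * 2320 * 53 / 1000
= 5.1545 mGal

5.1545


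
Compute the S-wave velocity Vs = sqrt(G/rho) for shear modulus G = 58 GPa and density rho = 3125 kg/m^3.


Convert G to Pa: G = 58e9 Pa
Compute G/rho = 58e9 / 3125 = 18560000.0
Vs = sqrt(18560000.0) = 4308.13 m/s

4308.13


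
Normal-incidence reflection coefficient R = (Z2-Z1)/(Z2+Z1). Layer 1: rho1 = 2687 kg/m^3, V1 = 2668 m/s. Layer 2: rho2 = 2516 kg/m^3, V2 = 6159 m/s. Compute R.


Z1 = 2687 * 2668 = 7168916
Z2 = 2516 * 6159 = 15496044
R = (15496044 - 7168916) / (15496044 + 7168916) = 8327128 / 22664960 = 0.3674

0.3674


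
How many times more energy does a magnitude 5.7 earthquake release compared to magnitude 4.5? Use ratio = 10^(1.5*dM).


M2 - M1 = 5.7 - 4.5 = 1.2
1.5 * 1.2 = 1.8
ratio = 10^1.8 = 63.1

63.1


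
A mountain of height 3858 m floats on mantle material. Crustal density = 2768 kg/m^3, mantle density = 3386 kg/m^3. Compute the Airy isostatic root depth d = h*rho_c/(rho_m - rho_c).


rho_m - rho_c = 3386 - 2768 = 618
d = 3858 * 2768 / 618
= 10678944 / 618
= 17279.84 m

17279.84


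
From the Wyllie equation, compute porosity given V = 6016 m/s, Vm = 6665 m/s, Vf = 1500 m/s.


1/V - 1/Vm = 1/6016 - 1/6665 = 1.619e-05
1/Vf - 1/Vm = 1/1500 - 1/6665 = 0.00051663
phi = 1.619e-05 / 0.00051663 = 0.0313

0.0313


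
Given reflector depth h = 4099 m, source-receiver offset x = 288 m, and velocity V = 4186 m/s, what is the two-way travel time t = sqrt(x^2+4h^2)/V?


x^2 + 4h^2 = 288^2 + 4*4099^2 = 82944 + 67207204 = 67290148
sqrt(67290148) = 8203.0572
t = 8203.0572 / 4186 = 1.9596 s

1.9596


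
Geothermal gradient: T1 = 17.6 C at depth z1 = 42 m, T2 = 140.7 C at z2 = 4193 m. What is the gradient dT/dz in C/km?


dT = 140.7 - 17.6 = 123.1 C
dz = 4193 - 42 = 4151 m
gradient = dT/dz * 1000 = 123.1/4151 * 1000 = 29.6555 C/km

29.6555


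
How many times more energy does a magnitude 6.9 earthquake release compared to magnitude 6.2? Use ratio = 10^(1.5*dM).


M2 - M1 = 6.9 - 6.2 = 0.7
1.5 * 0.7 = 1.05
ratio = 10^1.05 = 11.22

11.22


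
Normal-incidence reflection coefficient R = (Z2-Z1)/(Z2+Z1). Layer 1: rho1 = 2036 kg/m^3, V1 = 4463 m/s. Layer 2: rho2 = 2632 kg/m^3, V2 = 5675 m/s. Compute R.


Z1 = 2036 * 4463 = 9086668
Z2 = 2632 * 5675 = 14936600
R = (14936600 - 9086668) / (14936600 + 9086668) = 5849932 / 24023268 = 0.2435

0.2435


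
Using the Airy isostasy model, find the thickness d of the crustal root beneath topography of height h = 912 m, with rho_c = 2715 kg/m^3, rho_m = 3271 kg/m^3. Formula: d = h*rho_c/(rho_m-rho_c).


rho_m - rho_c = 3271 - 2715 = 556
d = 912 * 2715 / 556
= 2476080 / 556
= 4453.38 m

4453.38


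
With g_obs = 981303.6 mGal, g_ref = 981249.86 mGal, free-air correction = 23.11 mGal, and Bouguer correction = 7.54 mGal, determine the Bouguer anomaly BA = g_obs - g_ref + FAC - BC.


BA = g_obs - g_ref + FAC - BC
= 981303.6 - 981249.86 + 23.11 - 7.54
= 69.31 mGal

69.31


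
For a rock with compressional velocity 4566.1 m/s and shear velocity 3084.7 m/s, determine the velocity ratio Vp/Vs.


Vp/Vs = 4566.1 / 3084.7
= 1.4802

1.4802


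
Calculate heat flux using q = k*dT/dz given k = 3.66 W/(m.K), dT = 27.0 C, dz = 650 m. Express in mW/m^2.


q = k * dT / dz * 1000
= 3.66 * 27.0 / 650 * 1000
= 0.152031 * 1000
= 152.0308 mW/m^2

152.0308


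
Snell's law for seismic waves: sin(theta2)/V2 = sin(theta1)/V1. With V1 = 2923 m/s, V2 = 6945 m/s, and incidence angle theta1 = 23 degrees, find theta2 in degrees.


sin(theta1) = sin(23 deg) = 0.390731
sin(theta2) = V2/V1 * sin(theta1) = 6945/2923 * 0.390731 = 0.928371
theta2 = arcsin(0.928371) = 68.1823 degrees

68.1823


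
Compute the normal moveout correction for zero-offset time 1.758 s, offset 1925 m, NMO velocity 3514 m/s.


x/Vnmo = 1925/3514 = 0.547809
(x/Vnmo)^2 = 0.300094
t0^2 = 3.090564
sqrt(3.090564 + 0.300094) = 1.841374
dt = 1.841374 - 1.758 = 0.083374

0.083374


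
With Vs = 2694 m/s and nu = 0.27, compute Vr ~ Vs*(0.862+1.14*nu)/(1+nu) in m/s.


Numerator factor = 0.862 + 1.14*0.27 = 1.1698
Denominator = 1 + 0.27 = 1.27
Vr = 2694 * 1.1698 / 1.27 = 2481.45 m/s

2481.45


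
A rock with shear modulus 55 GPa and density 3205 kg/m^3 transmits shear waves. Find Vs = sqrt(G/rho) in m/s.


Convert G to Pa: G = 55e9 Pa
Compute G/rho = 55e9 / 3205 = 17160686.4275
Vs = sqrt(17160686.4275) = 4142.55 m/s

4142.55


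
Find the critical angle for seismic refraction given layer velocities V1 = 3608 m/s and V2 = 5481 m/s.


V1/V2 = 3608/5481 = 0.658274
theta_c = arcsin(0.658274) = 41.1684 degrees

41.1684


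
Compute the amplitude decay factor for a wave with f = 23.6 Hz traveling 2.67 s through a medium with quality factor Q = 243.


pi*f*t/Q = pi*23.6*2.67/243 = 0.814642
A/A0 = exp(-0.814642) = 0.442798

0.442798


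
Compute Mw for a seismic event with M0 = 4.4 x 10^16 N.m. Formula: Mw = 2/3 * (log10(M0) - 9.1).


log10(M0) = log10(4.4 x 10^16) = 16.6435
Mw = 2/3 * (16.6435 - 9.1)
= 2/3 * 7.5435
= 5.03

5.03


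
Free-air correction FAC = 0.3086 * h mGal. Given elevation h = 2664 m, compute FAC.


FAC = 0.3086 * h
= 0.3086 * 2664
= 822.1104 mGal

822.1104


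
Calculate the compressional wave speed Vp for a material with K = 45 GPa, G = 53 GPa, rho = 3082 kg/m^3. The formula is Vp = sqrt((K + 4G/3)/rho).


First compute the effective modulus:
K + 4G/3 = 45e9 + 4*53e9/3 = 115666666666.67 Pa
Then divide by density:
115666666666.67 / 3082 = 37529742.5914 Pa/(kg/m^3)
Take the square root:
Vp = sqrt(37529742.5914) = 6126.15 m/s

6126.15


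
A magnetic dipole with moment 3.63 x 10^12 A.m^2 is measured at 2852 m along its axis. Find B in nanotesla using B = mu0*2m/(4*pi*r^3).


m = 3.63 x 10^12 = 3630000000000 A.m^2
2m = 7260000000000 A.m^2
r^3 = 2852^3 = 23197894208
B = (4pi*10^-7) * 7260000000000 / (4*pi * 23197894208) * 1e9
= 9123185.066025 / 291513336090.42 * 1e9
= 31295.9441 nT

31295.9441


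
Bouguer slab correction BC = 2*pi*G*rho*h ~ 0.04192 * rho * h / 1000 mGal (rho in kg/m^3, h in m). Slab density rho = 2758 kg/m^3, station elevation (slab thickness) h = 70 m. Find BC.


BC = 0.04192 * rho * h / 1000
= 0.04192 * 2758 * 70 / 1000
= 8.0931 mGal

8.0931


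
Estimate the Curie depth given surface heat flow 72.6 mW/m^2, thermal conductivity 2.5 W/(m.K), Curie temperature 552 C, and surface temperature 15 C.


T_Curie - T_surf = 552 - 15 = 537 C
Convert q to W/m^2: 72.6 mW/m^2 = 0.0726 W/m^2
d = 537 * 2.5 / 0.0726 = 18491.74 m

18491.74


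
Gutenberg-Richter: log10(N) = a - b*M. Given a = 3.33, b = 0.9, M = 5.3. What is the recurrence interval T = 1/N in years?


log10(N) = 3.33 - 0.9*5.3 = -1.44
N = 10^-1.44 = 0.036308
T = 1/N = 1/0.036308 = 27.5423 years

27.5423


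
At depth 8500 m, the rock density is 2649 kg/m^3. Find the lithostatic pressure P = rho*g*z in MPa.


P = rho * g * z / 1e6
= 2649 * 9.81 * 8500 / 1e6
= 220886865.0 / 1e6
= 220.8869 MPa

220.8869


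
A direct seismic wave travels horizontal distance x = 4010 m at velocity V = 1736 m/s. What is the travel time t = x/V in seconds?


t = x / V
= 4010 / 1736
= 2.3099 s

2.3099


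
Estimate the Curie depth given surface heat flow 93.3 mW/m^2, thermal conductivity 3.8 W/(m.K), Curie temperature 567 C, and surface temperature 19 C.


T_Curie - T_surf = 567 - 19 = 548 C
Convert q to W/m^2: 93.3 mW/m^2 = 0.0933 W/m^2
d = 548 * 3.8 / 0.0933 = 22319.4 m

22319.4


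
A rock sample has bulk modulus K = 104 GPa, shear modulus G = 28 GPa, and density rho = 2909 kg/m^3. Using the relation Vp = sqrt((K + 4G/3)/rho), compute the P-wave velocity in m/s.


First compute the effective modulus:
K + 4G/3 = 104e9 + 4*28e9/3 = 141333333333.33 Pa
Then divide by density:
141333333333.33 / 2909 = 48584851.6099 Pa/(kg/m^3)
Take the square root:
Vp = sqrt(48584851.6099) = 6970.28 m/s

6970.28


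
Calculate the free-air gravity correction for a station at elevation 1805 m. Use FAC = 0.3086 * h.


FAC = 0.3086 * h
= 0.3086 * 1805
= 557.023 mGal

557.023


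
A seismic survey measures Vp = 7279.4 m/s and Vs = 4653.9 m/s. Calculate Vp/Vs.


Vp/Vs = 7279.4 / 4653.9
= 1.5642

1.5642


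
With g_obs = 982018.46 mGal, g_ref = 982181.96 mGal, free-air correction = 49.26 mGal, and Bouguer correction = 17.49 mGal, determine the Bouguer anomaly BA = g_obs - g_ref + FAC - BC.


BA = g_obs - g_ref + FAC - BC
= 982018.46 - 982181.96 + 49.26 - 17.49
= -131.73 mGal

-131.73


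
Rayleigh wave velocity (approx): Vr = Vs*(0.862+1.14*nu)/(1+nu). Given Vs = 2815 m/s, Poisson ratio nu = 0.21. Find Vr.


Numerator factor = 0.862 + 1.14*0.21 = 1.1014
Denominator = 1 + 0.21 = 1.21
Vr = 2815 * 1.1014 / 1.21 = 2562.35 m/s

2562.35


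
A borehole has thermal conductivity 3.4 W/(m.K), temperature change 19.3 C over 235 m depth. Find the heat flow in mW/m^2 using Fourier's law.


q = k * dT / dz * 1000
= 3.4 * 19.3 / 235 * 1000
= 0.279234 * 1000
= 279.234 mW/m^2

279.234


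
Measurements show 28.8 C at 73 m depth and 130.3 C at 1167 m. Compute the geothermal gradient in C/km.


dT = 130.3 - 28.8 = 101.5 C
dz = 1167 - 73 = 1094 m
gradient = dT/dz * 1000 = 101.5/1094 * 1000 = 92.7788 C/km

92.7788


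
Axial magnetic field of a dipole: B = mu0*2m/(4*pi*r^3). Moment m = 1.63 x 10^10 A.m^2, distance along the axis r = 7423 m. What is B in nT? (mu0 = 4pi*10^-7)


m = 1.63 x 10^10 = 16300000000 A.m^2
2m = 32600000000 A.m^2
r^3 = 7423^3 = 409014195967
B = (4pi*10^-7) * 32600000000 / (4*pi * 409014195967) * 1e9
= 40966.368203 / 5139823973055.45 * 1e9
= 7.9704 nT

7.9704


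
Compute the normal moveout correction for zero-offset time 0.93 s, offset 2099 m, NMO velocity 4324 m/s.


x/Vnmo = 2099/4324 = 0.48543
(x/Vnmo)^2 = 0.235642
t0^2 = 0.8649
sqrt(0.8649 + 0.235642) = 1.049067
dt = 1.049067 - 0.93 = 0.119067

0.119067


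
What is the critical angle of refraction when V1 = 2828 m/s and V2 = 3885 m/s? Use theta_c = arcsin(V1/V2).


V1/V2 = 2828/3885 = 0.727928
theta_c = arcsin(0.727928) = 46.713 degrees

46.713


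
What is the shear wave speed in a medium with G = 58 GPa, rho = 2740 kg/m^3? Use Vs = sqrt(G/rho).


Convert G to Pa: G = 58e9 Pa
Compute G/rho = 58e9 / 2740 = 21167883.2117
Vs = sqrt(21167883.2117) = 4600.86 m/s

4600.86


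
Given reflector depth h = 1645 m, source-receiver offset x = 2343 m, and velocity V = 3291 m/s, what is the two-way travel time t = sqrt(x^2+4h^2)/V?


x^2 + 4h^2 = 2343^2 + 4*1645^2 = 5489649 + 10824100 = 16313749
sqrt(16313749) = 4039.0282
t = 4039.0282 / 3291 = 1.2273 s

1.2273


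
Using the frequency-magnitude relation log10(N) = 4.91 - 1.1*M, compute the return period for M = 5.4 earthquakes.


log10(N) = 4.91 - 1.1*5.4 = -1.03
N = 10^-1.03 = 0.093325
T = 1/N = 1/0.093325 = 10.7152 years

10.7152


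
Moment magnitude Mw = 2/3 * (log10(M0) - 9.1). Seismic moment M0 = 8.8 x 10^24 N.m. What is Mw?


log10(M0) = log10(8.8 x 10^24) = 24.9445
Mw = 2/3 * (24.9445 - 9.1)
= 2/3 * 15.8445
= 10.56

10.56


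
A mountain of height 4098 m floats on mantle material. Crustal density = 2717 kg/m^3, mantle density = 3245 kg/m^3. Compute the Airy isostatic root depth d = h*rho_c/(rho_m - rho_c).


rho_m - rho_c = 3245 - 2717 = 528
d = 4098 * 2717 / 528
= 11134266 / 528
= 21087.62 m

21087.62


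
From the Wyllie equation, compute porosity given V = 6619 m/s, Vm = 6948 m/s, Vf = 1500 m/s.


1/V - 1/Vm = 1/6619 - 1/6948 = 7.15e-06
1/Vf - 1/Vm = 1/1500 - 1/6948 = 0.00052274
phi = 7.15e-06 / 0.00052274 = 0.0137

0.0137


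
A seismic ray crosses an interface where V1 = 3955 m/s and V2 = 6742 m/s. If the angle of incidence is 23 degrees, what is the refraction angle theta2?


sin(theta1) = sin(23 deg) = 0.390731
sin(theta2) = V2/V1 * sin(theta1) = 6742/3955 * 0.390731 = 0.666071
theta2 = arcsin(0.666071) = 41.7645 degrees

41.7645


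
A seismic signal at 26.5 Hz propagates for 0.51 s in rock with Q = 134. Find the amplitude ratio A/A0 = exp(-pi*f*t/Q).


pi*f*t/Q = pi*26.5*0.51/134 = 0.316855
A/A0 = exp(-0.316855) = 0.728436

0.728436


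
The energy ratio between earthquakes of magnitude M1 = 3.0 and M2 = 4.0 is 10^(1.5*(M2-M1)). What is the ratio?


M2 - M1 = 4.0 - 3.0 = 1.0
1.5 * 1.0 = 1.5
ratio = 10^1.5 = 31.62

31.62


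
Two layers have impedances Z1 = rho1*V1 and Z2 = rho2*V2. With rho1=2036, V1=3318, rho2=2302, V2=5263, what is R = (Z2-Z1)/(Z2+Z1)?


Z1 = 2036 * 3318 = 6755448
Z2 = 2302 * 5263 = 12115426
R = (12115426 - 6755448) / (12115426 + 6755448) = 5359978 / 18870874 = 0.284

0.284


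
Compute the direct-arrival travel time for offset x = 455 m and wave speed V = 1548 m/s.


t = x / V
= 455 / 1548
= 0.2939 s

0.2939


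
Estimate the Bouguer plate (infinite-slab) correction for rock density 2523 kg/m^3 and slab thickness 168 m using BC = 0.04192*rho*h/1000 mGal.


BC = 0.04192 * rho * h / 1000
= 0.04192 * 2523 * 168 / 1000
= 17.7684 mGal

17.7684


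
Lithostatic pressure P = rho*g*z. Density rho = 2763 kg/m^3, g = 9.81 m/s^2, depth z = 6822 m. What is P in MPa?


P = rho * g * z / 1e6
= 2763 * 9.81 * 6822 / 1e6
= 184910514.66 / 1e6
= 184.9105 MPa

184.9105


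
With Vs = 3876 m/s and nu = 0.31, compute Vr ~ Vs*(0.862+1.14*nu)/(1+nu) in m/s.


Numerator factor = 0.862 + 1.14*0.31 = 1.2154
Denominator = 1 + 0.31 = 1.31
Vr = 3876 * 1.2154 / 1.31 = 3596.1 m/s

3596.1


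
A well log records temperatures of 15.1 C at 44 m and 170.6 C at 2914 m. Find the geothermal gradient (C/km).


dT = 170.6 - 15.1 = 155.5 C
dz = 2914 - 44 = 2870 m
gradient = dT/dz * 1000 = 155.5/2870 * 1000 = 54.1812 C/km

54.1812


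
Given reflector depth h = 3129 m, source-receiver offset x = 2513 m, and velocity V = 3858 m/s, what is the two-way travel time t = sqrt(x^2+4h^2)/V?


x^2 + 4h^2 = 2513^2 + 4*3129^2 = 6315169 + 39162564 = 45477733
sqrt(45477733) = 6743.718
t = 6743.718 / 3858 = 1.748 s

1.748


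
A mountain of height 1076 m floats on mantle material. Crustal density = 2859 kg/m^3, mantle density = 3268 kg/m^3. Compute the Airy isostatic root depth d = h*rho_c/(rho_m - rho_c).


rho_m - rho_c = 3268 - 2859 = 409
d = 1076 * 2859 / 409
= 3076284 / 409
= 7521.48 m

7521.48


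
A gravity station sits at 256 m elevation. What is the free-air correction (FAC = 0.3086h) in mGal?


FAC = 0.3086 * h
= 0.3086 * 256
= 79.0016 mGal

79.0016


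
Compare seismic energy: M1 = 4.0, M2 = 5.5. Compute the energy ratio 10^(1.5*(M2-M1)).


M2 - M1 = 5.5 - 4.0 = 1.5
1.5 * 1.5 = 2.25
ratio = 10^2.25 = 177.83

177.83


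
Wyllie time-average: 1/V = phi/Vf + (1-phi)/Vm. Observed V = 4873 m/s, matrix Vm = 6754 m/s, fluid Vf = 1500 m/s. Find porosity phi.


1/V - 1/Vm = 1/4873 - 1/6754 = 5.715e-05
1/Vf - 1/Vm = 1/1500 - 1/6754 = 0.00051861
phi = 5.715e-05 / 0.00051861 = 0.1102

0.1102


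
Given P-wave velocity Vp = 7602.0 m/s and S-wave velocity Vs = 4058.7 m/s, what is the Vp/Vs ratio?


Vp/Vs = 7602.0 / 4058.7
= 1.873

1.873


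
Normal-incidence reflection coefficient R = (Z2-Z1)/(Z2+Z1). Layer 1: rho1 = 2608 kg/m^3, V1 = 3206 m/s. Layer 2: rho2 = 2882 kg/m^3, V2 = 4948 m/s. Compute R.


Z1 = 2608 * 3206 = 8361248
Z2 = 2882 * 4948 = 14260136
R = (14260136 - 8361248) / (14260136 + 8361248) = 5898888 / 22621384 = 0.2608

0.2608


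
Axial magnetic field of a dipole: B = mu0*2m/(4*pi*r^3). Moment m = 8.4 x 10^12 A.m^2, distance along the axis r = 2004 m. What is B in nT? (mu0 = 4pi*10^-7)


m = 8.4 x 10^12 = 8400000000000 A.m^2
2m = 16800000000000 A.m^2
r^3 = 2004^3 = 8048096064
B = (4pi*10^-7) * 16800000000000 / (4*pi * 8048096064) * 1e9
= 21111502.632123 / 101135357880.19 * 1e9
= 208745.0233 nT

208745.0233


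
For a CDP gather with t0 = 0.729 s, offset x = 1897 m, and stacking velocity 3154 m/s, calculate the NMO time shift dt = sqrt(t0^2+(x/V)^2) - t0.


x/Vnmo = 1897/3154 = 0.601458
(x/Vnmo)^2 = 0.361752
t0^2 = 0.531441
sqrt(0.531441 + 0.361752) = 0.945089
dt = 0.945089 - 0.729 = 0.216089

0.216089


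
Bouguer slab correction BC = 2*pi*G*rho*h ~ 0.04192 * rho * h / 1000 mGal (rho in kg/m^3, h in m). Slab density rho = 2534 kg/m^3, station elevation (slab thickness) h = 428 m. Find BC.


BC = 0.04192 * rho * h / 1000
= 0.04192 * 2534 * 428 / 1000
= 45.4644 mGal

45.4644


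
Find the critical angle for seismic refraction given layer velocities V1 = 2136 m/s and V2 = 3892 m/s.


V1/V2 = 2136/3892 = 0.548818
theta_c = arcsin(0.548818) = 33.286 degrees

33.286


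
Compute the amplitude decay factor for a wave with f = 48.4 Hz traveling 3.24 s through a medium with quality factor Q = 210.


pi*f*t/Q = pi*48.4*3.24/210 = 2.345962
A/A0 = exp(-2.345962) = 0.095755

0.095755


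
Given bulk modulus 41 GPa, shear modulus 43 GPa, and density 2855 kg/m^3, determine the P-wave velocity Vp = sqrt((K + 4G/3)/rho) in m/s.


First compute the effective modulus:
K + 4G/3 = 41e9 + 4*43e9/3 = 98333333333.33 Pa
Then divide by density:
98333333333.33 / 2855 = 34442498.5406 Pa/(kg/m^3)
Take the square root:
Vp = sqrt(34442498.5406) = 5868.77 m/s

5868.77


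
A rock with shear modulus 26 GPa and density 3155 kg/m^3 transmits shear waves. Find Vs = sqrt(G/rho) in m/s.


Convert G to Pa: G = 26e9 Pa
Compute G/rho = 26e9 / 3155 = 8240887.4802
Vs = sqrt(8240887.4802) = 2870.69 m/s

2870.69


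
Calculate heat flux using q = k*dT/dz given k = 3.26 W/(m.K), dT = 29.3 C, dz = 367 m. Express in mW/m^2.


q = k * dT / dz * 1000
= 3.26 * 29.3 / 367 * 1000
= 0.260267 * 1000
= 260.267 mW/m^2

260.267


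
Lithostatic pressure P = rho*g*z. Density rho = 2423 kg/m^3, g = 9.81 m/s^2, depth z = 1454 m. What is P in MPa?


P = rho * g * z / 1e6
= 2423 * 9.81 * 1454 / 1e6
= 34561042.02 / 1e6
= 34.561 MPa

34.561


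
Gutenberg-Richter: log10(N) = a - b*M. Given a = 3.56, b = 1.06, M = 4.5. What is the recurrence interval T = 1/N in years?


log10(N) = 3.56 - 1.06*4.5 = -1.21
N = 10^-1.21 = 0.06166
T = 1/N = 1/0.06166 = 16.2181 years

16.2181


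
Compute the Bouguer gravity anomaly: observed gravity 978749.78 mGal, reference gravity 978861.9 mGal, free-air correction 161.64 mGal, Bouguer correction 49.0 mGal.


BA = g_obs - g_ref + FAC - BC
= 978749.78 - 978861.9 + 161.64 - 49.0
= 0.52 mGal

0.52


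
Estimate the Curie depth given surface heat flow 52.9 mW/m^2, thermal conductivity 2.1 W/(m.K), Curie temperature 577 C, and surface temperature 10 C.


T_Curie - T_surf = 577 - 10 = 567 C
Convert q to W/m^2: 52.9 mW/m^2 = 0.0529 W/m^2
d = 567 * 2.1 / 0.0529 = 22508.51 m

22508.51


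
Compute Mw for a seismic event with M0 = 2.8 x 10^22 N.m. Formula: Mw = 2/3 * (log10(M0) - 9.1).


log10(M0) = log10(2.8 x 10^22) = 22.4472
Mw = 2/3 * (22.4472 - 9.1)
= 2/3 * 13.3472
= 8.9

8.9


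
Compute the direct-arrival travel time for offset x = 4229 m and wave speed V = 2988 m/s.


t = x / V
= 4229 / 2988
= 1.4153 s

1.4153


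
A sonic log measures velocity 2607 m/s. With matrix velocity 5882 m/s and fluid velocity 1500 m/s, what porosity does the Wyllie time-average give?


1/V - 1/Vm = 1/2607 - 1/5882 = 0.00021357
1/Vf - 1/Vm = 1/1500 - 1/5882 = 0.00049666
phi = 0.00021357 / 0.00049666 = 0.43

0.43


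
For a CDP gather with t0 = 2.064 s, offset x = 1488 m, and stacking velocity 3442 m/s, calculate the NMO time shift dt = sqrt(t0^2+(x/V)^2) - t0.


x/Vnmo = 1488/3442 = 0.432307
(x/Vnmo)^2 = 0.186889
t0^2 = 4.260096
sqrt(4.260096 + 0.186889) = 2.108788
dt = 2.108788 - 2.064 = 0.044788

0.044788


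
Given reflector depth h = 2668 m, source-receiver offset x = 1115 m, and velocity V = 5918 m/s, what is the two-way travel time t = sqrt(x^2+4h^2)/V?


x^2 + 4h^2 = 1115^2 + 4*2668^2 = 1243225 + 28472896 = 29716121
sqrt(29716121) = 5451.2495
t = 5451.2495 / 5918 = 0.9211 s

0.9211


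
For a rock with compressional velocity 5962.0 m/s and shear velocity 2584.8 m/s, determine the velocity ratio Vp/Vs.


Vp/Vs = 5962.0 / 2584.8
= 2.3066

2.3066


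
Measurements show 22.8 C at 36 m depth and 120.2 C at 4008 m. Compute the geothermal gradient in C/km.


dT = 120.2 - 22.8 = 97.4 C
dz = 4008 - 36 = 3972 m
gradient = dT/dz * 1000 = 97.4/3972 * 1000 = 24.5217 C/km

24.5217


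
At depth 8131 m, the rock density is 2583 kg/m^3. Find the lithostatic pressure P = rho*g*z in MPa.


P = rho * g * z / 1e6
= 2583 * 9.81 * 8131 / 1e6
= 206033279.13 / 1e6
= 206.0333 MPa

206.0333


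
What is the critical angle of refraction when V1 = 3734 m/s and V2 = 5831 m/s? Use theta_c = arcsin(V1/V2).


V1/V2 = 3734/5831 = 0.64037
theta_c = arcsin(0.64037) = 39.8194 degrees

39.8194


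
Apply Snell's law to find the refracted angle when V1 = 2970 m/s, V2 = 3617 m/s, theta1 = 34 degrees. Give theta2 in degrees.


sin(theta1) = sin(34 deg) = 0.559193
sin(theta2) = V2/V1 * sin(theta1) = 3617/2970 * 0.559193 = 0.68101
theta2 = arcsin(0.68101) = 42.9226 degrees

42.9226


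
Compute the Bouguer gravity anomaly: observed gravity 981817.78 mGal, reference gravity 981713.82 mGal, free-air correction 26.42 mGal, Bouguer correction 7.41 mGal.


BA = g_obs - g_ref + FAC - BC
= 981817.78 - 981713.82 + 26.42 - 7.41
= 122.97 mGal

122.97


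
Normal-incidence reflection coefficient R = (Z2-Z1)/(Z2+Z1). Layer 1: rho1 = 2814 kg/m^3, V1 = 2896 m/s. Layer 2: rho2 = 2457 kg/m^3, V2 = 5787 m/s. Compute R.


Z1 = 2814 * 2896 = 8149344
Z2 = 2457 * 5787 = 14218659
R = (14218659 - 8149344) / (14218659 + 8149344) = 6069315 / 22368003 = 0.2713

0.2713


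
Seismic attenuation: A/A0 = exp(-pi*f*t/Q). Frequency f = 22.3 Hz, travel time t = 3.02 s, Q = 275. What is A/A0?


pi*f*t/Q = pi*22.3*3.02/275 = 0.769359
A/A0 = exp(-0.769359) = 0.46331

0.46331


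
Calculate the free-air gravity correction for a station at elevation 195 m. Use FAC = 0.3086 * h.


FAC = 0.3086 * h
= 0.3086 * 195
= 60.177 mGal

60.177


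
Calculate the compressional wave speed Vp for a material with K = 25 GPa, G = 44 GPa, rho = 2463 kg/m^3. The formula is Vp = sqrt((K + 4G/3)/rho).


First compute the effective modulus:
K + 4G/3 = 25e9 + 4*44e9/3 = 83666666666.67 Pa
Then divide by density:
83666666666.67 / 2463 = 33969413.9938 Pa/(kg/m^3)
Take the square root:
Vp = sqrt(33969413.9938) = 5828.33 m/s

5828.33


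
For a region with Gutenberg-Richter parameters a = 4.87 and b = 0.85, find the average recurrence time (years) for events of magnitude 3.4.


log10(N) = 4.87 - 0.85*3.4 = 1.98
N = 10^1.98 = 95.499259
T = 1/N = 1/95.499259 = 0.0105 years

0.0105


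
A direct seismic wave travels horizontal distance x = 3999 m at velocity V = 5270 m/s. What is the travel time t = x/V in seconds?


t = x / V
= 3999 / 5270
= 0.7588 s

0.7588


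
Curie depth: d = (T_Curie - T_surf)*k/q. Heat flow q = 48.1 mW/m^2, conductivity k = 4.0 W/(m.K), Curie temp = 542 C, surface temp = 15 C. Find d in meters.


T_Curie - T_surf = 542 - 15 = 527 C
Convert q to W/m^2: 48.1 mW/m^2 = 0.0481 W/m^2
d = 527 * 4.0 / 0.0481 = 43825.36 m

43825.36


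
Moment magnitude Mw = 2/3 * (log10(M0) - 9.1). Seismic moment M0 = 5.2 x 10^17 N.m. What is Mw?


log10(M0) = log10(5.2 x 10^17) = 17.716
Mw = 2/3 * (17.716 - 9.1)
= 2/3 * 8.616
= 5.74

5.74


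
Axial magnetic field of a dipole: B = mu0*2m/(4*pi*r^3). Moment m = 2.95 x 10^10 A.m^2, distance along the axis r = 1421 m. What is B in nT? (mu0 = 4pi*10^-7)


m = 2.95 x 10^10 = 29500000000 A.m^2
2m = 59000000000 A.m^2
r^3 = 1421^3 = 2869341461
B = (4pi*10^-7) * 59000000000 / (4*pi * 2869341461) * 1e9
= 74141.586625 / 36057208218.07 * 1e9
= 2056.2209 nT

2056.2209


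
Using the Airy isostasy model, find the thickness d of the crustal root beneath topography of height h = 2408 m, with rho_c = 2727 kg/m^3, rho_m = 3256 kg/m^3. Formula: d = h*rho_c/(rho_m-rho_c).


rho_m - rho_c = 3256 - 2727 = 529
d = 2408 * 2727 / 529
= 6566616 / 529
= 12413.26 m

12413.26


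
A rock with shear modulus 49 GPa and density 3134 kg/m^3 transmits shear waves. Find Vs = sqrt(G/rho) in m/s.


Convert G to Pa: G = 49e9 Pa
Compute G/rho = 49e9 / 3134 = 15634971.2827
Vs = sqrt(15634971.2827) = 3954.11 m/s

3954.11
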